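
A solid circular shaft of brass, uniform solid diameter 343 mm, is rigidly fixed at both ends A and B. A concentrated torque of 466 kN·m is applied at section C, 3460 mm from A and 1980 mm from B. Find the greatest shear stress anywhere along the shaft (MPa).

With uniform GJ and both ends fixed, compatibility θ_AC = θ_CB gives T_A·a = T_B·b, together with T_A + T_B = T₀.
T_A = T₀·b/(a+b) = 466000·1980/5440 = 169600 N·m; T_B = 296400 N·m.
τ in each portion: τ_AC = 2.14×10^7 Pa, τ_CB = 3.74×10^7 Pa; maximum is in CB.
τ_max = T_CB·r/J = 296400·0.172/1.36×10^-3 = 3.741×10^7 Pa.

37.4 MPa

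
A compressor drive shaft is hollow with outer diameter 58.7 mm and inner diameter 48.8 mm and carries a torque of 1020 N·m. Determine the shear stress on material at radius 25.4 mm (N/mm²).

42.6 N/mm²

J = π(d_o⁴ − d_i⁴)/32 = π(0.0587⁴ − 0.0488⁴)/32 = 6.088×10^-7 m⁴.
Shear stress varies linearly with radius: τ = T·r/J = 1020 × 0.0254 / 6.088×10^-7 = 4.255×10^7 Pa.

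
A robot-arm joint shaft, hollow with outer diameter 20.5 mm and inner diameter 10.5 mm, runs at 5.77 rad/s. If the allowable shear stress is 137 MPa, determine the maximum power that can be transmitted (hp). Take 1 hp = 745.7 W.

J = π(d_o⁴ − d_i⁴)/32 = π(0.0205⁴ − 0.0105⁴)/32 = 1.615×10^-8 m⁴.
T_max = τ_allow·J/r = 1.37×10^8 × 1.615×10^-8 / 0.0103 = 215.8 N·m.
ω = 5.77 rad/s, so P_max = T_max·ω = 1245 W.

1.67 hp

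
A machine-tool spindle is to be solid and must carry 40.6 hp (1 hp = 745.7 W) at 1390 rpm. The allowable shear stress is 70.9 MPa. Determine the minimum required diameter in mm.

24.6 mm

ω = 2π·1390/60 = 145.6 rad/s, so T = P/ω = 40.6×745.7 / 145.6 = 208.0 N·m.
For a solid shaft τ_max = 16T/(πd³), so d = (16T/(π τ_allow))^(1/3) = (16·208.0/(π·7.09×10^7))^(1/3) = 0.02463 m.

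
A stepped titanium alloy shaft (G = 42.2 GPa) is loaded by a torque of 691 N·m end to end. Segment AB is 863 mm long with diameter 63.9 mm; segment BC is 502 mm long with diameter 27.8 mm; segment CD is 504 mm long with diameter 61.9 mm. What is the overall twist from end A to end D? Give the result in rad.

J_AB = π(0.0639)⁴/32 = 1.64×10^-6 m⁴; J_BC = π(0.0278)⁴/32 = 5.86×10^-8 m⁴; J_CD = π(0.0619)⁴/32 = 1.44×10^-6 m⁴.
θ = (T/G)·Σ L_i/J_i = (691.0/42.2×10⁹)·(0.863/1.64×10^-6 + 0.502/5.86×10^-8 + 0.504/1.44×10^-6) = 0.1545 rad.

0.155 rad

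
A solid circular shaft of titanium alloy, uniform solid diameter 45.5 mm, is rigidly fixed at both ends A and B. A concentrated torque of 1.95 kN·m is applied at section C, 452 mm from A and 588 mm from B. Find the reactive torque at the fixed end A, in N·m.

1100 N·m

With uniform GJ and both ends fixed, compatibility θ_AC = θ_CB gives T_A·a = T_B·b, together with T_A + T_B = T₀.
T_A = T₀·b/(a+b) = 1950·588/1040 = 1102 N·m; T_B = 847.5 N·m.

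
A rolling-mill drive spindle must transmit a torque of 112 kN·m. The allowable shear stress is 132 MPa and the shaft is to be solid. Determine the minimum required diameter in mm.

163 mm

For a solid shaft τ_max = 16T/(πd³), so d = (16T/(π τ_allow))^(1/3) = (16·112000/(π·1.32×10^8))^(1/3) = 0.1629 m.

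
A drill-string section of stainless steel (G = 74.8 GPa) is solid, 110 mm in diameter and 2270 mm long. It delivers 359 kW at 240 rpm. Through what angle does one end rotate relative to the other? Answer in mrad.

30.2 mrad

ω = 2π·240/60 = 25.13 rad/s, so T = P/ω = 359×10³ / 25.13 = 14280 N·m.
J = πd⁴/32 = π(0.110)⁴/32 = 1.437×10^-5 m⁴.
θ = T·L/(G·J) = 14280 × 2.27 / (74.8×10⁹ × 1.437×10^-5) = 0.03016 rad.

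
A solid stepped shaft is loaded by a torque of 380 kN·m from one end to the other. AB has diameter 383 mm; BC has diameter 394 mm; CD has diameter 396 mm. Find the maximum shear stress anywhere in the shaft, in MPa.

34.4 MPa

Under the same torque, τ_max = 16T/(πd³) is largest where d is smallest — segment AB (d = 383 mm).
τ_max = 16·380000/(π·(0.383)³) = 3.445×10^7 Pa.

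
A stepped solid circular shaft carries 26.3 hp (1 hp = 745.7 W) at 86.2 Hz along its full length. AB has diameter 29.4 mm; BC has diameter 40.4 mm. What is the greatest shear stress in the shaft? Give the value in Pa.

7.26e6 Pa

ω = 2π·86.2 = 541.6 rad/s, so T = P/ω = 26.3×745.7 / 541.6 = 36.21 N·m.
Under the same torque, τ_max = 16T/(πd³) is largest where d is smallest — segment AB (d = 29.4 mm).
τ_max = 16·36.21/(π·(0.0294)³) = 7.257×10^6 Pa.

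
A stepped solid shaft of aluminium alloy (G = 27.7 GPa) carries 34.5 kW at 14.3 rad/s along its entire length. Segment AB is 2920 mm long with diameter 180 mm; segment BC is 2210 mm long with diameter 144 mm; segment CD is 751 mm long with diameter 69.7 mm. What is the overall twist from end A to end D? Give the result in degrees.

2.02°

ω = 14.3 rad/s, so T = P/ω = 34.5×10³ / 14.30 = 2413 N·m.
J_AB = π(0.180)⁴/32 = 1.03×10^-4 m⁴; J_BC = π(0.144)⁴/32 = 4.22×10^-5 m⁴; J_CD = π(0.0697)⁴/32 = 2.32×10^-6 m⁴.
θ = (T/G)·Σ L_i/J_i = (2413/27.7×10⁹)·(2.92/1.03×10^-4 + 2.21/4.22×10^-5 + 0.751/2.32×10^-6) = 0.03526 rad.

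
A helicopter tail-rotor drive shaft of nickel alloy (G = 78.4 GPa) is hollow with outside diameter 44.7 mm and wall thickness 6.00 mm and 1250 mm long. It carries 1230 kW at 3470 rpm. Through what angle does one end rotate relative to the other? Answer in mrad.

ω = 2π·3470/60 = 363.4 rad/s, so T = P/ω = 1230×10³ / 363.4 = 3385 N·m.
J = π(d_o⁴ − d_i⁴)/32 = π(0.0447⁴ − 0.0327⁴)/32 = 2.797×10^-7 m⁴.
θ = T·L/(G·J) = 3385 × 1.25 / (78.4×10⁹ × 2.797×10^-7) = 0.1930 rad.

193 mrad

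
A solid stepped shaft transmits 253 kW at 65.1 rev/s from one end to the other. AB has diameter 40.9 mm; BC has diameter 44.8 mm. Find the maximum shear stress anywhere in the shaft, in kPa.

46000 kPa

ω = 2π·65.1 = 409.0 rad/s, so T = P/ω = 253×10³ / 409.0 = 618.5 N·m.
Under the same torque, τ_max = 16T/(πd³) is largest where d is smallest — segment AB (d = 40.9 mm).
τ_max = 16·618.5/(π·(0.0409)³) = 4.604×10^7 Pa.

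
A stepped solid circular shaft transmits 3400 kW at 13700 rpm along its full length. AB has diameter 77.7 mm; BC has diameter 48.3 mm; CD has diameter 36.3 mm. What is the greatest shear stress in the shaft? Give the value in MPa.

ω = 2π·13700/60 = 1435 rad/s, so T = P/ω = 3400×10³ / 1435 = 2370 N·m.
Under the same torque, τ_max = 16T/(πd³) is largest where d is smallest — segment CD (d = 36.3 mm).
τ_max = 16·2370/(π·(0.0363)³) = 2.523×10^8 Pa.

252 MPa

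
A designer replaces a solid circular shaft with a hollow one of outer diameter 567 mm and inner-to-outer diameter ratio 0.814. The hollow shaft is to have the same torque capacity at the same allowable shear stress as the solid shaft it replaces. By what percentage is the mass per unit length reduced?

50.4 %

Equal τ_max and T ⇒ the solid shaft needs d_s³ = d_o³(1−k⁴), so d_s = 567·(1−0.814⁴)^(1/3) = 467.6 mm.
Area ratio A_h/A_s = d_o²(1−k²)/d_s² = (1−k²)/(1−k⁴)^(2/3) = 0.4961.
Mass saving = 1 − 0.4961 = 50.4 %.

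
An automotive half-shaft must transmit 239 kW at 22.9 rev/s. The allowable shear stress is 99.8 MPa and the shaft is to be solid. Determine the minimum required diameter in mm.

ω = 2π·22.9 = 143.9 rad/s, so T = P/ω = 239×10³ / 143.9 = 1661 N·m.
For a solid shaft τ_max = 16T/(πd³), so d = (16T/(π τ_allow))^(1/3) = (16·1661/(π·9.98×10^7))^(1/3) = 0.04393 m.

43.9 mm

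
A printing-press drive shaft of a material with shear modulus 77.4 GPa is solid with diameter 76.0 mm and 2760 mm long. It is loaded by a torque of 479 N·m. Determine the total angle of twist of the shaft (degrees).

J = πd⁴/32 = π(0.0760)⁴/32 = 3.275×10^-6 m⁴.
θ = T·L/(G·J) = 479.0 × 2.76 / (77.4×10⁹ × 3.275×10^-6) = 5.215×10^-3 rad.

0.299°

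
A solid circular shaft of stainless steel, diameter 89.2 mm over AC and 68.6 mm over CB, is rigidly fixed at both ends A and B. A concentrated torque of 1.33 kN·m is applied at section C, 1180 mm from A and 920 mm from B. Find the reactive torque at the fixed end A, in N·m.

918 N·m

Compatibility: T_A·a/J_AC = T_B·b/J_CB with T_A + T_B = T₀.
J_AC = 6.22×10^-6 m⁴, J_CB = 2.17×10^-6 m⁴, so T_A = T₀·(J_AC/a)/((J_AC/a)+(J_CB/b)) = 918.1 N·m, T_B = 411.9 N·m.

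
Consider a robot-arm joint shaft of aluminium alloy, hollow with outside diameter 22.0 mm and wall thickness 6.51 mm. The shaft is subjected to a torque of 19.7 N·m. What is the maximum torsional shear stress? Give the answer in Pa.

9.69e6 Pa

J = π(d_o⁴ − d_i⁴)/32 = π(0.0220⁴ − 0.00898⁴)/32 = 2.236×10^-8 m⁴.
τ_max = T·r/J = 19.70 × 0.0110 / 2.236×10^-8 = 9.692×10^6 Pa.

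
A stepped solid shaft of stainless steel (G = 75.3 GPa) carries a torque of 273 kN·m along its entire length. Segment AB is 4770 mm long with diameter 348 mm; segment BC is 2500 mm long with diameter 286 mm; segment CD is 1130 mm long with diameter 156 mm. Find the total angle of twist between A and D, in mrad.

J_AB = π(0.348)⁴/32 = 1.44×10^-3 m⁴; J_BC = π(0.286)⁴/32 = 6.57×10^-4 m⁴; J_CD = π(0.156)⁴/32 = 5.81×10^-5 m⁴.
θ = (T/G)·Σ L_i/J_i = (273000/75.3×10⁹)·(4.77/1.44×10^-3 + 2.50/6.57×10^-4 + 1.13/5.81×10^-5) = 0.09627 rad.

96.3 mrad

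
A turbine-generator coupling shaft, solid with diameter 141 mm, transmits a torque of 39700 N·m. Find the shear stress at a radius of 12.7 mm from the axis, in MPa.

J = πd⁴/32 = π(0.141)⁴/32 = 3.880×10^-5 m⁴.
Shear stress varies linearly with radius: τ = T·r/J = 39700 × 0.0127 / 3.880×10^-5 = 1.299×10^7 Pa.

13.0 MPa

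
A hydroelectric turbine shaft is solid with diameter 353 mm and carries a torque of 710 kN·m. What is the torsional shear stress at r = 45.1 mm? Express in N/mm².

21.0 N/mm²

J = πd⁴/32 = π(0.353)⁴/32 = 1.524×10^-3 m⁴.
Shear stress varies linearly with radius: τ = T·r/J = 710000 × 0.0451 / 1.524×10^-3 = 2.101×10^7 Pa.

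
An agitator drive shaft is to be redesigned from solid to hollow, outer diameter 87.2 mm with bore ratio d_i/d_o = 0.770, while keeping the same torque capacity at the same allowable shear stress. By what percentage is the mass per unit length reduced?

45.7 %

Equal τ_max and T ⇒ the solid shaft needs d_s³ = d_o³(1−k⁴), so d_s = 87.2·(1−0.770⁴)^(1/3) = 75.48 mm.
Area ratio A_h/A_s = d_o²(1−k²)/d_s² = (1−k²)/(1−k⁴)^(2/3) = 0.5434.
Mass saving = 1 − 0.5434 = 45.7 %.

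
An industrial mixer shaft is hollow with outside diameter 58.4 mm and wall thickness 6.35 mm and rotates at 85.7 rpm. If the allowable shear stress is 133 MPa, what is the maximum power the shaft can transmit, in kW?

J = π(d_o⁴ − d_i⁴)/32 = π(0.0584⁴ − 0.0457⁴)/32 = 7.137×10^-7 m⁴.
T_max = τ_allow·J/r = 1.33×10^8 × 7.137×10^-7 / 0.0292 = 3251 N·m.
ω = 2π·85.7/60 = 8.974 rad/s, so P_max = T_max·ω = 2.918×10^4 W.

29.2 kW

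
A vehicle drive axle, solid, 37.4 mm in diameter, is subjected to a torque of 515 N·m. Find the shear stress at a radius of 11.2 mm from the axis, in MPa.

30.0 MPa

J = πd⁴/32 = π(0.0374)⁴/32 = 1.921×10^-7 m⁴.
Shear stress varies linearly with radius: τ = T·r/J = 515.0 × 0.0112 / 1.921×10^-7 = 3.003×10^7 Pa.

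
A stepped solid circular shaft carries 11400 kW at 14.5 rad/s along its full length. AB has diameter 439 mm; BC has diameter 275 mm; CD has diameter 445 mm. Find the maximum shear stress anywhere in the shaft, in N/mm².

193 N/mm²

ω = 14.5 rad/s, so T = P/ω = 11400×10³ / 14.50 = 786200 N·m.
Under the same torque, τ_max = 16T/(πd³) is largest where d is smallest — segment BC (d = 275 mm).
τ_max = 16·786200/(π·(0.275)³) = 1.925×10^8 Pa.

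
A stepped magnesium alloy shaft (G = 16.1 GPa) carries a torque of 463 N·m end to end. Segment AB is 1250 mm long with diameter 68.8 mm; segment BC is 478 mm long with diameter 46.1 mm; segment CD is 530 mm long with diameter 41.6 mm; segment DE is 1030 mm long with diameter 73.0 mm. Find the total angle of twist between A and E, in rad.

0.110 rad

J_AB = π(0.0688)⁴/32 = 2.20×10^-6 m⁴; J_BC = π(0.0461)⁴/32 = 4.43×10^-7 m⁴; J_CD = π(0.0416)⁴/32 = 2.94×10^-7 m⁴; J_DE = π(0.0730)⁴/32 = 2.79×10^-6 m⁴.
θ = (T/G)·Σ L_i/J_i = (463.0/16.1×10⁹)·(1.25/2.20×10^-6 + 0.478/4.43×10^-7 + 0.530/2.94×10^-7 + 1.03/2.79×10^-6) = 0.1098 rad.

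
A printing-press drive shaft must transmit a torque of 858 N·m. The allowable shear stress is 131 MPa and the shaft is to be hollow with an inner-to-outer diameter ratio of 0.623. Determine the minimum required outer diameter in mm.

For a hollow shaft with d_i/d_o = 0.623: τ_max = 16T/(π d_o³ (1−k⁴)), so d_o = [16T/(π τ_allow (1−k⁴))]^(1/3) = [16·858.0/(π·1.31×10^8·0.8494)]^(1/3) = 0.03399 m.

34.0 mm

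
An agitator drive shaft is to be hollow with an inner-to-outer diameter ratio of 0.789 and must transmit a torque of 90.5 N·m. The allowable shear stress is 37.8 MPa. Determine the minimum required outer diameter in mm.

For a hollow shaft with d_i/d_o = 0.789: τ_max = 16T/(π d_o³ (1−k⁴)), so d_o = [16T/(π τ_allow (1−k⁴))]^(1/3) = [16·90.50/(π·3.78×10^7·0.6125)]^(1/3) = 0.02710 m.

27.1 mm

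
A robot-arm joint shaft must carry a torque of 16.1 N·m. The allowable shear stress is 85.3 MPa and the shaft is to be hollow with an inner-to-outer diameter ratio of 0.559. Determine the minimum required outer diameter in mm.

For a hollow shaft with d_i/d_o = 0.559: τ_max = 16T/(π d_o³ (1−k⁴)), so d_o = [16T/(π τ_allow (1−k⁴))]^(1/3) = [16·16.10/(π·8.53×10^7·0.9024)]^(1/3) = 0.01021 m.

10.2 mm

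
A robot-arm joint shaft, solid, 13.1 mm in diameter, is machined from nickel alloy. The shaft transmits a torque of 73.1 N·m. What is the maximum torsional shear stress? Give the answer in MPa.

J = πd⁴/32 = π(0.0131)⁴/32 = 2.891×10^-9 m⁴.
τ_max = T·r/J = 73.10 × 0.00655 / 2.891×10^-9 = 1.656×10^8 Pa.

166 MPa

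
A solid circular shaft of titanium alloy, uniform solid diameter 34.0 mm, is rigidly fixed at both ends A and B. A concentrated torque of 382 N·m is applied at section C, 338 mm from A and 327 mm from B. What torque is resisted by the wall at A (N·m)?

188 N·m

With uniform GJ and both ends fixed, compatibility θ_AC = θ_CB gives T_A·a = T_B·b, together with T_A + T_B = T₀.
T_A = T₀·b/(a+b) = 382.0·327/665.0 = 187.8 N·m; T_B = 194.2 N·m.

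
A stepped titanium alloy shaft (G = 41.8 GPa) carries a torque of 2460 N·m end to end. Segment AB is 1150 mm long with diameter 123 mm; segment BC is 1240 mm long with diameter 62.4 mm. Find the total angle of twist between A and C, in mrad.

52.0 mrad

J_AB = π(0.123)⁴/32 = 2.25×10^-5 m⁴; J_BC = π(0.0624)⁴/32 = 1.49×10^-6 m⁴.
θ = (T/G)·Σ L_i/J_i = (2460/41.8×10⁹)·(1.15/2.25×10^-5 + 1.24/1.49×10^-6) = 0.05204 rad.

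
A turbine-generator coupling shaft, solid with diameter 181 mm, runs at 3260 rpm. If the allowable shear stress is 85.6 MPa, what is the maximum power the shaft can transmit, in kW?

34000 kW

J = πd⁴/32 = π(0.181)⁴/32 = 1.054×10^-4 m⁴.
T_max = τ_allow·J/r = 8.56×10^7 × 1.054×10^-4 / 0.0905 = 99660 N·m.
ω = 2π·3260/60 = 341.4 rad/s, so P_max = T_max·ω = 3.402×10^7 W.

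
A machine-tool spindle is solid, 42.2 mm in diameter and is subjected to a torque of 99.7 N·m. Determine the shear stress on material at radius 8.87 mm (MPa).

2.84 MPa

J = πd⁴/32 = π(0.0422)⁴/32 = 3.114×10^-7 m⁴.
Shear stress varies linearly with radius: τ = T·r/J = 99.70 × 0.00887 / 3.114×10^-7 = 2.840×10^6 Pa.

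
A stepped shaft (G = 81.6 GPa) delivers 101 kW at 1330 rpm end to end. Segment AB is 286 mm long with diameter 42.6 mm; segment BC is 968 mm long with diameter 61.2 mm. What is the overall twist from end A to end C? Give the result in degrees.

ω = 2π·1330/60 = 139.3 rad/s, so T = P/ω = 101×10³ / 139.3 = 725.2 N·m.
J_AB = π(0.0426)⁴/32 = 3.23×10^-7 m⁴; J_BC = π(0.0612)⁴/32 = 1.38×10^-6 m⁴.
θ = (T/G)·Σ L_i/J_i = (725.2/81.6×10⁹)·(0.286/3.23×10^-7 + 0.968/1.38×10^-6) = 0.01411 rad.

0.808°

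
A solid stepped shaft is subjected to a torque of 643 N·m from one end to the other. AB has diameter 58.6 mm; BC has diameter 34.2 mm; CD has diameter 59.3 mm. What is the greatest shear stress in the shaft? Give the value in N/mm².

Under the same torque, τ_max = 16T/(πd³) is largest where d is smallest — segment BC (d = 34.2 mm).
τ_max = 16·643.0/(π·(0.0342)³) = 8.187×10^7 Pa.

81.9 N/mm²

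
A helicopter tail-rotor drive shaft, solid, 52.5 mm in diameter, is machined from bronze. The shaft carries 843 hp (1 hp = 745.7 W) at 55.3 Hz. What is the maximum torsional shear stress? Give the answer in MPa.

ω = 2π·55.3 = 347.5 rad/s, so T = P/ω = 843×745.7 / 347.5 = 1809 N·m.
J = πd⁴/32 = π(0.0525)⁴/32 = 7.458×10^-7 m⁴.
τ_max = T·r/J = 1809 × 0.0262 / 7.458×10^-7 = 6.368×10^7 Pa.

63.7 MPa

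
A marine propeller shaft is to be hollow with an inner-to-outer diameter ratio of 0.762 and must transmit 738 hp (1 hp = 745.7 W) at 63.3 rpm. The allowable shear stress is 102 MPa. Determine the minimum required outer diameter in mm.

ω = 2π·63.3/60 = 6.629 rad/s, so T = P/ω = 738×745.7 / 6.629 = 83020 N·m.
For a hollow shaft with d_i/d_o = 0.762: τ_max = 16T/(π d_o³ (1−k⁴)), so d_o = [16T/(π τ_allow (1−k⁴))]^(1/3) = [16·83020/(π·1.02×10^8·0.6629)]^(1/3) = 0.1842 m.

184 mm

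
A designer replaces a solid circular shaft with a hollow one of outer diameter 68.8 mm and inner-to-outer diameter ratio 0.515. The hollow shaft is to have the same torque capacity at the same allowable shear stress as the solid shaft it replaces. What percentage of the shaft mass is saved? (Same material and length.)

Equal τ_max and T ⇒ the solid shaft needs d_s³ = d_o³(1−k⁴), so d_s = 68.8·(1−0.515⁴)^(1/3) = 67.15 mm.
Area ratio A_h/A_s = d_o²(1−k²)/d_s² = (1−k²)/(1−k⁴)^(2/3) = 0.7714.
Mass saving = 1 − 0.7714 = 22.9 %.

22.9 %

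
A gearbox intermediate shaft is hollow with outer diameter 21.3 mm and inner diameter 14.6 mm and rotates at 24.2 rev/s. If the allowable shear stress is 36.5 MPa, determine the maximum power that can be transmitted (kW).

8.21 kW

J = π(d_o⁴ − d_i⁴)/32 = π(0.0213⁴ − 0.0146⁴)/32 = 1.575×10^-8 m⁴.
T_max = τ_allow·J/r = 3.65×10^7 × 1.575×10^-8 / 0.0106 = 53.97 N·m.
ω = 2π·24.2 = 152.1 rad/s, so P_max = T_max·ω = 8206 W.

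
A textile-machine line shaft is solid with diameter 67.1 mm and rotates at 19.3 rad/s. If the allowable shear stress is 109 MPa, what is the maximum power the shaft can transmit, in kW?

J = πd⁴/32 = π(0.0671)⁴/32 = 1.990×10^-6 m⁴.
T_max = τ_allow·J/r = 1.09×10^8 × 1.990×10^-6 / 0.0335 = 6466 N·m.
ω = 19.3 rad/s, so P_max = T_max·ω = 1.248×10^5 W.

125 kW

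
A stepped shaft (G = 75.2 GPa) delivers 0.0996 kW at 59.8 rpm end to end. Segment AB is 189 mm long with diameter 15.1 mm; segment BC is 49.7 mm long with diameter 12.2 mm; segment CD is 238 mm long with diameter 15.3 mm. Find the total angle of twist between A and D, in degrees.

ω = 2π·59.8/60 = 6.262 rad/s, so T = P/ω = 0.0996×10³ / 6.262 = 15.90 N·m.
J_AB = π(0.0151)⁴/32 = 5.10×10^-9 m⁴; J_BC = π(0.0122)⁴/32 = 2.17×10^-9 m⁴; J_CD = π(0.0153)⁴/32 = 5.38×10^-9 m⁴.
θ = (T/G)·Σ L_i/J_i = (15.90/75.2×10⁹)·(0.189/5.10×10^-9 + 0.0497/2.17×10^-9 + 0.238/5.38×10^-9) = 0.02202 rad.

1.26°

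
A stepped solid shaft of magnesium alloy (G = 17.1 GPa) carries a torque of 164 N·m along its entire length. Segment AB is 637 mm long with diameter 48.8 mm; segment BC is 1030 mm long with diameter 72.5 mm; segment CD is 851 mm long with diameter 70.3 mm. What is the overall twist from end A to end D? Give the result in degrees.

J_AB = π(0.0488)⁴/32 = 5.57×10^-7 m⁴; J_BC = π(0.0725)⁴/32 = 2.71×10^-6 m⁴; J_CD = π(0.0703)⁴/32 = 2.40×10^-6 m⁴.
θ = (T/G)·Σ L_i/J_i = (164.0/17.1×10⁹)·(0.637/5.57×10^-7 + 1.03/2.71×10^-6 + 0.851/2.40×10^-6) = 0.01802 rad.

1.03°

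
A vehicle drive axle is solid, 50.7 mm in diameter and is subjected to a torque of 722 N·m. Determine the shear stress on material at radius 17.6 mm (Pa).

1.96e7 Pa

J = πd⁴/32 = π(0.0507)⁴/32 = 6.487×10^-7 m⁴.
Shear stress varies linearly with radius: τ = T·r/J = 722.0 × 0.0176 / 6.487×10^-7 = 1.959×10^7 Pa.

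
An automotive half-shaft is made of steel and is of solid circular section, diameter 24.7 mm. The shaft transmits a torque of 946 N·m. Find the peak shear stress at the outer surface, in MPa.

320 MPa

J = πd⁴/32 = π(0.0247)⁴/32 = 3.654×10^-8 m⁴.
τ_max = T·r/J = 946.0 × 0.0123 / 3.654×10^-8 = 3.197×10^8 Pa.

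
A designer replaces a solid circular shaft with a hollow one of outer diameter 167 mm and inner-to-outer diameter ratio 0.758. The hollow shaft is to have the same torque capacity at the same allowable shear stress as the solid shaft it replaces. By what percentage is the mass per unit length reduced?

44.4 %

Equal τ_max and T ⇒ the solid shaft needs d_s³ = d_o³(1−k⁴), so d_s = 167·(1−0.758⁴)^(1/3) = 146.1 mm.
Area ratio A_h/A_s = d_o²(1−k²)/d_s² = (1−k²)/(1−k⁴)^(2/3) = 0.5557.
Mass saving = 1 − 0.5557 = 44.4 %.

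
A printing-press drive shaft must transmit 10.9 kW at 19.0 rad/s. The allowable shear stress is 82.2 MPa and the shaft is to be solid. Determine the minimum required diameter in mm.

32.9 mm

ω = 19.0 rad/s, so T = P/ω = 10.9×10³ / 19.00 = 573.7 N·m.
For a solid shaft τ_max = 16T/(πd³), so d = (16T/(π τ_allow))^(1/3) = (16·573.7/(π·8.22×10^7))^(1/3) = 0.03288 m.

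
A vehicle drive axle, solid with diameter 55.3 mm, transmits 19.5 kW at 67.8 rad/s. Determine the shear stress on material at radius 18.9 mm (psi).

859 psi

ω = 67.8 rad/s, so T = P/ω = 19.5×10³ / 67.80 = 287.6 N·m.
J = πd⁴/32 = π(0.0553)⁴/32 = 9.181×10^-7 m⁴.
Shear stress varies linearly with radius: τ = T·r/J = 287.6 × 0.0189 / 9.181×10^-7 = 5.921×10^6 Pa.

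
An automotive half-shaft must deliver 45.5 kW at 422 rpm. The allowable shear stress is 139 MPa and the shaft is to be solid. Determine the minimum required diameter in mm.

33.5 mm

ω = 2π·422/60 = 44.19 rad/s, so T = P/ω = 45.5×10³ / 44.19 = 1030 N·m.
For a solid shaft τ_max = 16T/(πd³), so d = (16T/(π τ_allow))^(1/3) = (16·1030/(π·1.39×10^8))^(1/3) = 0.03354 m.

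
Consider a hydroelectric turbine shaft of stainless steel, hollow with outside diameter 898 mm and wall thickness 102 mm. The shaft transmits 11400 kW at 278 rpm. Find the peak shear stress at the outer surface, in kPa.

ω = 2π·278/60 = 29.11 rad/s, so T = P/ω = 11400×10³ / 29.11 = 391600 N·m.
J = π(d_o⁴ − d_i⁴)/32 = π(0.898⁴ − 0.694⁴)/32 = 0.04107 m⁴.
τ_max = T·r/J = 391600 × 0.449 / 0.04107 = 4.281×10^6 Pa.

4280 kPa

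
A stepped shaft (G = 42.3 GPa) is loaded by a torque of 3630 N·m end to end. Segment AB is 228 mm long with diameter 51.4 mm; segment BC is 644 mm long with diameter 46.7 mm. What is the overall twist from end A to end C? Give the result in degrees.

J_AB = π(0.0514)⁴/32 = 6.85×10^-7 m⁴; J_BC = π(0.0467)⁴/32 = 4.67×10^-7 m⁴.
θ = (T/G)·Σ L_i/J_i = (3630/42.3×10⁹)·(0.228/6.85×10^-7 + 0.644/4.67×10^-7) = 0.1469 rad.

8.42°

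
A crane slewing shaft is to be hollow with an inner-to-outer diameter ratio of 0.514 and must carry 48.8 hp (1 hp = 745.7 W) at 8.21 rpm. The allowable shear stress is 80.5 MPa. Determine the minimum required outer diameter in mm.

ω = 2π·8.21/60 = 0.8597 rad/s, so T = P/ω = 48.8×745.7 / 0.8597 = 42330 N·m.
For a hollow shaft with d_i/d_o = 0.514: τ_max = 16T/(π d_o³ (1−k⁴)), so d_o = [16T/(π τ_allow (1−k⁴))]^(1/3) = [16·42330/(π·8.05×10^7·0.9302)]^(1/3) = 0.1423 m.

142 mm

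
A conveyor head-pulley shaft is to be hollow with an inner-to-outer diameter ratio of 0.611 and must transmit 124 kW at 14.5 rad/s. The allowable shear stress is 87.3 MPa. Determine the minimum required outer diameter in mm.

83.4 mm

ω = 14.5 rad/s, so T = P/ω = 124×10³ / 14.50 = 8552 N·m.
For a hollow shaft with d_i/d_o = 0.611: τ_max = 16T/(π d_o³ (1−k⁴)), so d_o = [16T/(π τ_allow (1−k⁴))]^(1/3) = [16·8552/(π·8.73×10^7·0.8606)]^(1/3) = 0.08338 m.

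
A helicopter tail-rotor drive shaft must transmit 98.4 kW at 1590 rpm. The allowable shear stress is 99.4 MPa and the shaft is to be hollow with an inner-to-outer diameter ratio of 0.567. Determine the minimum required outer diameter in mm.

ω = 2π·1590/60 = 166.5 rad/s, so T = P/ω = 98.4×10³ / 166.5 = 591.0 N·m.
For a hollow shaft with d_i/d_o = 0.567: τ_max = 16T/(π d_o³ (1−k⁴)), so d_o = [16T/(π τ_allow (1−k⁴))]^(1/3) = [16·591.0/(π·9.94×10^7·0.8966)]^(1/3) = 0.03232 m.

32.3 mm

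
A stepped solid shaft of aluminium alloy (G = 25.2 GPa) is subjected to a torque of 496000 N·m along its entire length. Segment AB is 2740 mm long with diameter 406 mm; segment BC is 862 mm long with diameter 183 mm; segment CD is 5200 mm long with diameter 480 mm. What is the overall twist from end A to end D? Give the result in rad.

0.194 rad

J_AB = π(0.406)⁴/32 = 2.67×10^-3 m⁴; J_BC = π(0.183)⁴/32 = 1.10×10^-4 m⁴; J_CD = π(0.480)⁴/32 = 5.21×10^-3 m⁴.
θ = (T/G)·Σ L_i/J_i = (496000/25.2×10⁹)·(2.74/2.67×10^-3 + 0.862/1.10×10^-4 + 5.20/5.21×10^-3) = 0.1939 rad.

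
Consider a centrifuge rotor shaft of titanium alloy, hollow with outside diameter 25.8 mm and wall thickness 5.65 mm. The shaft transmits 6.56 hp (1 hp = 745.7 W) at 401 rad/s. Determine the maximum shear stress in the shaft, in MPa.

ω = 401 rad/s, so T = P/ω = 6.56×745.7 / 401.0 = 12.20 N·m.
J = π(d_o⁴ − d_i⁴)/32 = π(0.0258⁴ − 0.0145⁴)/32 = 3.916×10^-8 m⁴.
τ_max = T·r/J = 12.20 × 0.0129 / 3.916×10^-8 = 4.019×10^6 Pa.

4.02 MPa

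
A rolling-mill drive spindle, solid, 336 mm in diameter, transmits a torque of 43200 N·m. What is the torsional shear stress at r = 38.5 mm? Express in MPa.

1.33 MPa

J = πd⁴/32 = π(0.336)⁴/32 = 1.251×10^-3 m⁴.
Shear stress varies linearly with radius: τ = T·r/J = 43200 × 0.0385 / 1.251×10^-3 = 1.329×10^6 Pa.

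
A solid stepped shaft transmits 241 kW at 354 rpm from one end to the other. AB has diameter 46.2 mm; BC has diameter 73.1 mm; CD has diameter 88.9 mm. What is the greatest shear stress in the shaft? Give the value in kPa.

ω = 2π·354/60 = 37.07 rad/s, so T = P/ω = 241×10³ / 37.07 = 6501 N·m.
Under the same torque, τ_max = 16T/(πd³) is largest where d is smallest — segment AB (d = 46.2 mm).
τ_max = 16·6501/(π·(0.0462)³) = 3.358×10^8 Pa.

336000 kPa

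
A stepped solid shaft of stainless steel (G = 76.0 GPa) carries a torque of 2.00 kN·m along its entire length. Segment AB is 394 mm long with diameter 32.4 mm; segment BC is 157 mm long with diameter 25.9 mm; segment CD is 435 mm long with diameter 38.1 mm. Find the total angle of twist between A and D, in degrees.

J_AB = π(0.0324)⁴/32 = 1.08×10^-7 m⁴; J_BC = π(0.0259)⁴/32 = 4.42×10^-8 m⁴; J_CD = π(0.0381)⁴/32 = 2.07×10^-7 m⁴.
θ = (T/G)·Σ L_i/J_i = (2000/76.0×10⁹)·(0.394/1.08×10^-7 + 0.157/4.42×10^-8 + 0.435/2.07×10^-7) = 0.2447 rad.

14.0°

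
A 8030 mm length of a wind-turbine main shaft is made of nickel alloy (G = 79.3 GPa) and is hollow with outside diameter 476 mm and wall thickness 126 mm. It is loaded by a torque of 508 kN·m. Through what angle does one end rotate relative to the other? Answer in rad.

J = π(d_o⁴ − d_i⁴)/32 = π(0.476⁴ − 0.224⁴)/32 = 4.793×10^-3 m⁴.
θ = T·L/(G·J) = 508000 × 8.03 / (79.3×10⁹ × 4.793×10^-3) = 0.01073 rad.

0.0107 rad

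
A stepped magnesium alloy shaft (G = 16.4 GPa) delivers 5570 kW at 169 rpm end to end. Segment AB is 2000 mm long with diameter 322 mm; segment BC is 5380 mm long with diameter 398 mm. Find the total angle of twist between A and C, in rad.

ω = 2π·169/60 = 17.70 rad/s, so T = P/ω = 5570×10³ / 17.70 = 314700 N·m.
J_AB = π(0.322)⁴/32 = 1.06×10^-3 m⁴; J_BC = π(0.398)⁴/32 = 2.46×10^-3 m⁴.
θ = (T/G)·Σ L_i/J_i = (314700/16.4×10⁹)·(2.00/1.06×10^-3 + 5.38/2.46×10^-3) = 0.07828 rad.

0.0783 rad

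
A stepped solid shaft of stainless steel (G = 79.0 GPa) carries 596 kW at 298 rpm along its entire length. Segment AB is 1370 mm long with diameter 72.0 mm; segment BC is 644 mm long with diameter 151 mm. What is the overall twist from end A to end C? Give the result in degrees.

7.37°

ω = 2π·298/60 = 31.21 rad/s, so T = P/ω = 596×10³ / 31.21 = 19100 N·m.
J_AB = π(0.0720)⁴/32 = 2.64×10^-6 m⁴; J_BC = π(0.151)⁴/32 = 5.10×10^-5 m⁴.
θ = (T/G)·Σ L_i/J_i = (19100/79.0×10⁹)·(1.37/2.64×10^-6 + 0.644/5.10×10^-5) = 0.1286 rad.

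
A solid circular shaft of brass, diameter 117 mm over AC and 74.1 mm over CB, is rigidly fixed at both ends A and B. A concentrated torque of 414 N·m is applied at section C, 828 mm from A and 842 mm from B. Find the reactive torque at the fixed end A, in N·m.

357 N·m

Compatibility: T_A·a/J_AC = T_B·b/J_CB with T_A + T_B = T₀.
J_AC = 1.84×10^-5 m⁴, J_CB = 2.96×10^-6 m⁴, so T_A = T₀·(J_AC/a)/((J_AC/a)+(J_CB/b)) = 357.4 N·m, T_B = 56.55 N·m.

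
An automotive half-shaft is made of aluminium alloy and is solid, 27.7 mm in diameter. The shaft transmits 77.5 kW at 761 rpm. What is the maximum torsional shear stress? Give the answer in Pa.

2.33e8 Pa

ω = 2π·761/60 = 79.69 rad/s, so T = P/ω = 77.5×10³ / 79.69 = 972.5 N·m.
J = πd⁴/32 = π(0.0277)⁴/32 = 5.780×10^-8 m⁴.
τ_max = T·r/J = 972.5 × 0.0138 / 5.780×10^-8 = 2.330×10^8 Pa.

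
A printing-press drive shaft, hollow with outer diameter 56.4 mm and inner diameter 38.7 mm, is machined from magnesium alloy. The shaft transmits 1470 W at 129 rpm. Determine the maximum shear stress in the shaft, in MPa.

ω = 2π·129/60 = 13.51 rad/s, so T = P/ω = 1470 / 13.51 = 108.8 N·m.
J = π(d_o⁴ − d_i⁴)/32 = π(0.0564⁴ − 0.0387⁴)/32 = 7.732×10^-7 m⁴.
τ_max = T·r/J = 108.8 × 0.0282 / 7.732×10^-7 = 3.969×10^6 Pa.

3.97 MPa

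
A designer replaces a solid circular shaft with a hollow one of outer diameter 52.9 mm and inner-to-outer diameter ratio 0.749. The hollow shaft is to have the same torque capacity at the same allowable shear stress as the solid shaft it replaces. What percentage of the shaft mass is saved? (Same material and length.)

43.5 %

Equal τ_max and T ⇒ the solid shaft needs d_s³ = d_o³(1−k⁴), so d_s = 52.9·(1−0.749⁴)^(1/3) = 46.64 mm.
Area ratio A_h/A_s = d_o²(1−k²)/d_s² = (1−k²)/(1−k⁴)^(2/3) = 0.5648.
Mass saving = 1 − 0.5648 = 43.5 %.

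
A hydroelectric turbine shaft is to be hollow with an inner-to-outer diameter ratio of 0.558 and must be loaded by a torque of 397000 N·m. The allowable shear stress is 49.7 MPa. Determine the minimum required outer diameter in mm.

For a hollow shaft with d_i/d_o = 0.558: τ_max = 16T/(π d_o³ (1−k⁴)), so d_o = [16T/(π τ_allow (1−k⁴))]^(1/3) = [16·397000/(π·4.97×10^7·0.9031)]^(1/3) = 0.3558 m.

356 mm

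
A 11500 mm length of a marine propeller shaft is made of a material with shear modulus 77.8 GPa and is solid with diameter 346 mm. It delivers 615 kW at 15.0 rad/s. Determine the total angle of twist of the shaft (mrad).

ω = 15.0 rad/s, so T = P/ω = 615×10³ / 15.00 = 41000 N·m.
J = πd⁴/32 = π(0.346)⁴/32 = 1.407×10^-3 m⁴.
θ = T·L/(G·J) = 41000 × 11.5 / (77.8×10⁹ × 1.407×10^-3) = 4.307×10^-3 rad.

4.31 mrad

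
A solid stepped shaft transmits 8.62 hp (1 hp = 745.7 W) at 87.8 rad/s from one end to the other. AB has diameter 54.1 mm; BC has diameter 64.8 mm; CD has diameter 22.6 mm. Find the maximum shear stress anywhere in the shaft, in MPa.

ω = 87.8 rad/s, so T = P/ω = 8.62×745.7 / 87.80 = 73.21 N·m.
Under the same torque, τ_max = 16T/(πd³) is largest where d is smallest — segment CD (d = 22.6 mm).
τ_max = 16·73.21/(π·(0.0226)³) = 3.230×10^7 Pa.

32.3 MPa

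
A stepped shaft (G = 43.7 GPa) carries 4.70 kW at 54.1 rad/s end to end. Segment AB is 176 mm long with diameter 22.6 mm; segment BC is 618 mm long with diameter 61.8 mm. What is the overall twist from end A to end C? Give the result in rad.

ω = 54.1 rad/s, so T = P/ω = 4.70×10³ / 54.10 = 86.88 N·m.
J_AB = π(0.0226)⁴/32 = 2.56×10^-8 m⁴; J_BC = π(0.0618)⁴/32 = 1.43×10^-6 m⁴.
θ = (T/G)·Σ L_i/J_i = (86.88/43.7×10⁹)·(0.176/2.56×10^-8 + 0.618/1.43×10^-6) = 0.01452 rad.

0.0145 rad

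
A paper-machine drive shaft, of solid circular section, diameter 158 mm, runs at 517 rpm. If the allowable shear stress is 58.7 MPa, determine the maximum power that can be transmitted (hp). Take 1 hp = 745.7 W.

3300 hp

J = πd⁴/32 = π(0.158)⁴/32 = 6.118×10^-5 m⁴.
T_max = τ_allow·J/r = 5.87×10^7 × 6.118×10^-5 / 0.0790 = 45460 N·m.
ω = 2π·517/60 = 54.14 rad/s, so P_max = T_max·ω = 2.461×10^6 W.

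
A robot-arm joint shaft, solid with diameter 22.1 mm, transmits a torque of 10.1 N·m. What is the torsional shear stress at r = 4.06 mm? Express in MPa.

1.75 MPa

J = πd⁴/32 = π(0.0221)⁴/32 = 2.342×10^-8 m⁴.
Shear stress varies linearly with radius: τ = T·r/J = 10.10 × 0.00406 / 2.342×10^-8 = 1.751×10^6 Pa.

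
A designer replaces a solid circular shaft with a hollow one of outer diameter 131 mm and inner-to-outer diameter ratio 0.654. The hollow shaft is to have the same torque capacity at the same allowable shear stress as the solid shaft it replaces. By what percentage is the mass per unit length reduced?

34.5 %

Equal τ_max and T ⇒ the solid shaft needs d_s³ = d_o³(1−k⁴), so d_s = 131·(1−0.654⁴)^(1/3) = 122.5 mm.
Area ratio A_h/A_s = d_o²(1−k²)/d_s² = (1−k²)/(1−k⁴)^(2/3) = 0.6548.
Mass saving = 1 − 0.6548 = 34.5 %.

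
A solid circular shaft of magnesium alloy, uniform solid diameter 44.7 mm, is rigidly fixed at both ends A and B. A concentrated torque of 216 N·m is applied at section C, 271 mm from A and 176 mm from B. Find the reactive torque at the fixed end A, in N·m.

85.0 N·m

With uniform GJ and both ends fixed, compatibility θ_AC = θ_CB gives T_A·a = T_B·b, together with T_A + T_B = T₀.
T_A = T₀·b/(a+b) = 216.0·176/447.0 = 85.05 N·m; T_B = 131.0 N·m.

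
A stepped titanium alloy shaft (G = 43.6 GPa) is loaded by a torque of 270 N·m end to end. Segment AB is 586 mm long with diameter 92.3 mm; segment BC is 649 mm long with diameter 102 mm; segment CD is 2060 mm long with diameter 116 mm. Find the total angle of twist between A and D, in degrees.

0.0920°

J_AB = π(0.0923)⁴/32 = 7.13×10^-6 m⁴; J_BC = π(0.102)⁴/32 = 1.06×10^-5 m⁴; J_CD = π(0.116)⁴/32 = 1.78×10^-5 m⁴.
θ = (T/G)·Σ L_i/J_i = (270.0/43.6×10⁹)·(0.586/7.13×10^-6 + 0.649/1.06×10^-5 + 2.06/1.78×10^-5) = 1.605×10^-3 rad.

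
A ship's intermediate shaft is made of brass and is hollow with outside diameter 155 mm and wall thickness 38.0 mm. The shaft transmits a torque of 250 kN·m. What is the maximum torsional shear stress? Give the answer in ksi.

J = π(d_o⁴ − d_i⁴)/32 = π(0.155⁴ − 0.0790⁴)/32 = 5.284×10^-5 m⁴.
τ_max = T·r/J = 250000 × 0.0775 / 5.284×10^-5 = 3.667×10^8 Pa.

53.2 ksi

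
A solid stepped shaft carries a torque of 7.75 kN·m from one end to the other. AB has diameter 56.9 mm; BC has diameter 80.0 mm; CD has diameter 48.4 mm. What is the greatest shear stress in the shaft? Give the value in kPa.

Under the same torque, τ_max = 16T/(πd³) is largest where d is smallest — segment CD (d = 48.4 mm).
τ_max = 16·7750/(π·(0.0484)³) = 3.481×10^8 Pa.

348000 kPa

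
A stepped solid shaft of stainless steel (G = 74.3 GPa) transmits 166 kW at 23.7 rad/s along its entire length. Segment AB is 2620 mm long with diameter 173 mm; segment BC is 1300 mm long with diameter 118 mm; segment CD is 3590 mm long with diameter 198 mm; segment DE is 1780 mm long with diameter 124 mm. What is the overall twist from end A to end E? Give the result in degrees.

ω = 23.7 rad/s, so T = P/ω = 166×10³ / 23.70 = 7004 N·m.
J_AB = π(0.173)⁴/32 = 8.79×10^-5 m⁴; J_BC = π(0.118)⁴/32 = 1.90×10^-5 m⁴; J_CD = π(0.198)⁴/32 = 1.51×10^-4 m⁴; J_DE = π(0.124)⁴/32 = 2.32×10^-5 m⁴.
θ = (T/G)·Σ L_i/J_i = (7004/74.3×10⁹)·(2.62/8.79×10^-5 + 1.30/1.90×10^-5 + 3.59/1.51×10^-4 + 1.78/2.32×10^-5) = 0.01872 rad.

1.07°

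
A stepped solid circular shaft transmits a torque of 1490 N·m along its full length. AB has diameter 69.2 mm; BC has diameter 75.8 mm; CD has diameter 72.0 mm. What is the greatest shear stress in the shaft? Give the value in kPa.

22900 kPa

Under the same torque, τ_max = 16T/(πd³) is largest where d is smallest — segment AB (d = 69.2 mm).
τ_max = 16·1490/(π·(0.0692)³) = 2.290×10^7 Pa.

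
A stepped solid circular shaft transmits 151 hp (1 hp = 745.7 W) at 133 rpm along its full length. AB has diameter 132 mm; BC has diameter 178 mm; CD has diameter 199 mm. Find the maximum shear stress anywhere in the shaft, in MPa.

ω = 2π·133/60 = 13.93 rad/s, so T = P/ω = 151×745.7 / 13.93 = 8085 N·m.
Under the same torque, τ_max = 16T/(πd³) is largest where d is smallest — segment AB (d = 132 mm).
τ_max = 16·8085/(π·(0.132)³) = 1.790×10^7 Pa.

17.9 MPa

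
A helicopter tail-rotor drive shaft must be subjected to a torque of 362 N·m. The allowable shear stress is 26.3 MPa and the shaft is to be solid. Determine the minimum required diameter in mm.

41.2 mm

For a solid shaft τ_max = 16T/(πd³), so d = (16T/(π τ_allow))^(1/3) = (16·362.0/(π·2.63×10^7))^(1/3) = 0.04123 m.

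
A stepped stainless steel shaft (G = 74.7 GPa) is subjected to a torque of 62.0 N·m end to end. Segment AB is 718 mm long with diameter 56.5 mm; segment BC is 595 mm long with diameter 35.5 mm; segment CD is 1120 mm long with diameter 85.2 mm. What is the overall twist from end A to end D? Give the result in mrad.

J_AB = π(0.0565)⁴/32 = 1.00×10^-6 m⁴; J_BC = π(0.0355)⁴/32 = 1.56×10^-7 m⁴; J_CD = π(0.0852)⁴/32 = 5.17×10^-6 m⁴.
θ = (T/G)·Σ L_i/J_i = (62.00/74.7×10⁹)·(0.718/1.00×10^-6 + 0.595/1.56×10^-7 + 1.12/5.17×10^-6) = 3.943×10^-3 rad.

3.94 mrad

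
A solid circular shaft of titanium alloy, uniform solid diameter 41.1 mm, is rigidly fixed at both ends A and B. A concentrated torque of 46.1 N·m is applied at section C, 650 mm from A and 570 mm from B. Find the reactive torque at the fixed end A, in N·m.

With uniform GJ and both ends fixed, compatibility θ_AC = θ_CB gives T_A·a = T_B·b, together with T_A + T_B = T₀.
T_A = T₀·b/(a+b) = 46.10·570/1220 = 21.54 N·m; T_B = 24.56 N·m.

21.5 N·m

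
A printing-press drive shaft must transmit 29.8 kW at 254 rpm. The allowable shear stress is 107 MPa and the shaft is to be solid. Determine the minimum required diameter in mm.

37.6 mm

ω = 2π·254/60 = 26.60 rad/s, so T = P/ω = 29.8×10³ / 26.60 = 1120 N·m.
For a solid shaft τ_max = 16T/(πd³), so d = (16T/(π τ_allow))^(1/3) = (16·1120/(π·1.07×10^8))^(1/3) = 0.03764 m.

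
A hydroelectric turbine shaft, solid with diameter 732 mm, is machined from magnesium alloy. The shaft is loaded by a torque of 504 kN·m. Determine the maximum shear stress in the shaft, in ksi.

J = πd⁴/32 = π(0.732)⁴/32 = 0.02819 m⁴.
τ_max = T·r/J = 504000 × 0.366 / 0.02819 = 6.544×10^6 Pa.

0.949 ksi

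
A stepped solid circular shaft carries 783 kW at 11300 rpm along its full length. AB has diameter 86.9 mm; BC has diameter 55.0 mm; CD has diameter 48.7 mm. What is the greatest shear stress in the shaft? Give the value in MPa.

29.2 MPa

ω = 2π·11300/60 = 1183 rad/s, so T = P/ω = 783×10³ / 1183 = 661.7 N·m.
Under the same torque, τ_max = 16T/(πd³) is largest where d is smallest — segment CD (d = 48.7 mm).
τ_max = 16·661.7/(π·(0.0487)³) = 2.918×10^7 Pa.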